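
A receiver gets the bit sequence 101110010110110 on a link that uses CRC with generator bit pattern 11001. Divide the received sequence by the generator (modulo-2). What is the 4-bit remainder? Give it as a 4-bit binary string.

1011

Modulo-2 division of 101110010110110 by 11001:
  pos 0: 10111 XOR 11001 = 01110
  pos 1: 11100 XOR 11001 = 00101
  pos 3: 10101 XOR 11001 = 01100
  pos 4: 11000 XOR 11001 = 00001
  pos 8: 11101 XOR 11001 = 00100
  pos 10: 10010 XOR 11001 = 01011
Remainder = 1011 (nonzero — an error is detected).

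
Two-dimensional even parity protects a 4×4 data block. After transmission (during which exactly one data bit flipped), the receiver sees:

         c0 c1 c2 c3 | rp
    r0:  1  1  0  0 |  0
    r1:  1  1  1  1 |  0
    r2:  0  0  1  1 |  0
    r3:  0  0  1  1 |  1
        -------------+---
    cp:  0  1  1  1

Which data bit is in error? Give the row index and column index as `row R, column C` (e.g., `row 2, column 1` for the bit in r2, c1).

Recompute each row's even parity and compare to rp:
  r0: data parity 0, sent rp 0 → ok
  r1: data parity 0, sent rp 0 → ok
  r2: data parity 0, sent rp 0 → ok
  r3: data parity 0, sent rp 1 → mismatch
Recompute each column's even parity and compare to cp:
  c0: data parity 0, sent cp 0 → ok
  c1: data parity 0, sent cp 1 → mismatch
  c2: data parity 1, sent cp 1 → ok
  c3: data parity 1, sent cp 1 → ok
Exactly one row (r3) and one column (c1) fail → the flipped bit is at their intersection.

row 3, column 1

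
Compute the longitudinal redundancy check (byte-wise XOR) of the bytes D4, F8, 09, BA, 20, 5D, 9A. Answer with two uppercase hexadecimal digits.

78

XOR the bytes together:
  start with 0xD4
  0xD4 ⊕ 0xF8 = 0x2C
  0x2C ⊕ 0x09 = 0x25
  0x25 ⊕ 0xBA = 0x9F
  0x9F ⊕ 0x20 = 0xBF
  0xBF ⊕ 0x5D = 0xE2
  0xE2 ⊕ 0x9A = 0x78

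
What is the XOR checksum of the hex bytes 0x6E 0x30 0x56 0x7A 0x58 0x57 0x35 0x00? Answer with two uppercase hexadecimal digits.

XOR the bytes together:
  start with 0x6E
  0x6E ⊕ 0x30 = 0x5E
  0x5E ⊕ 0x56 = 0x08
  0x08 ⊕ 0x7A = 0x72
  0x72 ⊕ 0x58 = 0x2A
  0x2A ⊕ 0x57 = 0x7D
  0x7D ⊕ 0x35 = 0x48
  0x48 ⊕ 0x00 = 0x48

48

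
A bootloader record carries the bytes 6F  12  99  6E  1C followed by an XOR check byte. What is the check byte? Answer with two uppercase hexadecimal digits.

96

XOR the bytes together:
  start with 0x6F
  0x6F ⊕ 0x12 = 0x7D
  0x7D ⊕ 0x99 = 0xE4
  0xE4 ⊕ 0x6E = 0x8A
  0x8A ⊕ 0x1C = 0x96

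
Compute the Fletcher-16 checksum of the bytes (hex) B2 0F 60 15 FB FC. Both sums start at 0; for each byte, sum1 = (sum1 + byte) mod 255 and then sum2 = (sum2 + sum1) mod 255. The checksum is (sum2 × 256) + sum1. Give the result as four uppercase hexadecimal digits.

Running sums (mod 255):
  after byte 0 (B2): sum1=178, sum2=178
  after byte 1 (0F): sum1=193, sum2=116
  after byte 2 (60): sum1=34, sum2=150
  after byte 3 (15): sum1=55, sum2=205
  after byte 4 (FB): sum1=51, sum2=1
  after byte 5 (FC): sum1=48, sum2=49
Checksum = sum2·256 + sum1 = 49·256 + 48 = 12592 = 0x3130.

3130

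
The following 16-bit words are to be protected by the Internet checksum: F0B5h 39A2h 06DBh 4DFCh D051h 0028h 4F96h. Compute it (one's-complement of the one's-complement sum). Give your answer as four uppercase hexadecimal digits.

60C0

One's-complement addition (fold any carry out of bit 15 back into bit 0):
  0xF0B5 + 0x39A2 = 0x12A57 → wrap carry → 0x2A58
  0x2A58 + 0x06DB = 0x03133
  0x3133 + 0x4DFC = 0x07F2F
  0x7F2F + 0xD051 = 0x14F80 → wrap carry → 0x4F81
  0x4F81 + 0x0028 = 0x04FA9
  0x4FA9 + 0x4F96 = 0x09F3F
One's-complement sum = 0x9F3F.
Checksum = ~0x9F3F & 0xFFFF = 0x60C0.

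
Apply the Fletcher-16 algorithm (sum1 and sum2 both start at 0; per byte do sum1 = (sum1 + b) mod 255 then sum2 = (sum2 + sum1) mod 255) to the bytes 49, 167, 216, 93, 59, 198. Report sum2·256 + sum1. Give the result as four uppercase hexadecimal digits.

Running sums (mod 255):
  after byte 0 (49): sum1=49, sum2=49
  after byte 1 (167): sum1=216, sum2=10
  after byte 2 (216): sum1=177, sum2=187
  after byte 3 (93): sum1=15, sum2=202
  after byte 4 (59): sum1=74, sum2=21
  after byte 5 (198): sum1=17, sum2=38
Checksum = sum2·256 + sum1 = 38·256 + 17 = 9745 = 0x2611.

2611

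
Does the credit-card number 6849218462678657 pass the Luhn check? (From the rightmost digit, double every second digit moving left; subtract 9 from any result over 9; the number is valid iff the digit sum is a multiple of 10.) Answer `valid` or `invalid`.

From the right, keep odd positions and double even positions (subtract 9 from any doubled value over 9):
  doubled (positions 2,4,...): 1 7 3 3 7 4 8 3 → sum 36
  kept (positions 1,3,...): 7 6 7 2 4 1 9 8 → sum 44
Total = 80.
80 mod 10 = 0, so the number is valid.

valid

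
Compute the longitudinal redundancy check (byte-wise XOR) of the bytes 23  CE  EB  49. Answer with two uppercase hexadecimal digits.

4F

XOR the bytes together:
  start with 0x23
  0x23 ⊕ 0xCE = 0xED
  0xED ⊕ 0xEB = 0x06
  0x06 ⊕ 0x49 = 0x4F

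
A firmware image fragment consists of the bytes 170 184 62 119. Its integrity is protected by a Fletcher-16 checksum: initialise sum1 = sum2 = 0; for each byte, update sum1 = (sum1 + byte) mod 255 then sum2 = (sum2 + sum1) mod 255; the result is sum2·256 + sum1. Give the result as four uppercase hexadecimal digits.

C819

Running sums (mod 255):
  after byte 0 (170): sum1=170, sum2=170
  after byte 1 (184): sum1=99, sum2=14
  after byte 2 (62): sum1=161, sum2=175
  after byte 3 (119): sum1=25, sum2=200
Checksum = sum2·256 + sum1 = 200·256 + 25 = 51225 = 0xC819.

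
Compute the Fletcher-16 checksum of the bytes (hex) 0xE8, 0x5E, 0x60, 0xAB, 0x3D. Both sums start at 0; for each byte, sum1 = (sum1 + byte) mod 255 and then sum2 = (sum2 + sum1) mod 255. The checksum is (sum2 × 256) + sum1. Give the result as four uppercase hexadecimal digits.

Running sums (mod 255):
  after byte 0 (0xE8): sum1=232, sum2=232
  after byte 1 (0x5E): sum1=71, sum2=48
  after byte 2 (0x60): sum1=167, sum2=215
  after byte 3 (0xAB): sum1=83, sum2=43
  after byte 4 (0x3D): sum1=144, sum2=187
Checksum = sum2·256 + sum1 = 187·256 + 144 = 48016 = 0xBB90.

BB90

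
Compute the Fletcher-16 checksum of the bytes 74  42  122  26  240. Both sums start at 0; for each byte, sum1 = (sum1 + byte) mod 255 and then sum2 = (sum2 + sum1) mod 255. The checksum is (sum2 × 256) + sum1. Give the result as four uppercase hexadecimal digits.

B0F9

Running sums (mod 255):
  after byte 0 (74): sum1=74, sum2=74
  after byte 1 (42): sum1=116, sum2=190
  after byte 2 (122): sum1=238, sum2=173
  after byte 3 (26): sum1=9, sum2=182
  after byte 4 (240): sum1=249, sum2=176
Checksum = sum2·256 + sum1 = 176·256 + 249 = 45305 = 0xB0F9.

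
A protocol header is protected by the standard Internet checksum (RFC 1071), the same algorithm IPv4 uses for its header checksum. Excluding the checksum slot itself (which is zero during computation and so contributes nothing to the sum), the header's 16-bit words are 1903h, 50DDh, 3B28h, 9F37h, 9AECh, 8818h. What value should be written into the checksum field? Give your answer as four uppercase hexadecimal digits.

98BA

One's-complement addition (fold any carry out of bit 15 back into bit 0):
  0x1903 + 0x50DD = 0x069E0
  0x69E0 + 0x3B28 = 0x0A508
  0xA508 + 0x9F37 = 0x1443F → wrap carry → 0x4440
  0x4440 + 0x9AEC = 0x0DF2C
  0xDF2C + 0x8818 = 0x16744 → wrap carry → 0x6745
One's-complement sum = 0x6745.
Checksum = ~0x6745 & 0xFFFF = 0x98BA.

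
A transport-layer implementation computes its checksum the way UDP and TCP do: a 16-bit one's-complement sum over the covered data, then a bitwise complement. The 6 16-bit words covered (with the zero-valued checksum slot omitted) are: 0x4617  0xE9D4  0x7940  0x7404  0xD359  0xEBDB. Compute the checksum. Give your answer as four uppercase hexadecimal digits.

2399

One's-complement addition (fold any carry out of bit 15 back into bit 0):
  0x4617 + 0xE9D4 = 0x12FEB → wrap carry → 0x2FEC
  0x2FEC + 0x7940 = 0x0A92C
  0xA92C + 0x7404 = 0x11D30 → wrap carry → 0x1D31
  0x1D31 + 0xD359 = 0x0F08A
  0xF08A + 0xEBDB = 0x1DC65 → wrap carry → 0xDC66
One's-complement sum = 0xDC66.
Checksum = ~0xDC66 & 0xFFFF = 0x2399.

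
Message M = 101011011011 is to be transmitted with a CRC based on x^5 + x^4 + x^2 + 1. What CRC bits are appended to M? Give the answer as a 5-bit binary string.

01111

Append 5 zeros: 10101101101100000. Divide by 110101 (XOR where the leading bit is 1):
  pos 0: 101011 XOR 110101 = 011110
  pos 1: 111100 XOR 110101 = 001001
  pos 3: 100111 XOR 110101 = 010010
  pos 4: 100100 XOR 110101 = 010001
  pos 5: 100011 XOR 110101 = 010110
  pos 6: 101101 XOR 110101 = 011000
  pos 7: 110000 XOR 110101 = 000101
  pos 10: 101000 XOR 110101 = 011101
  pos 11: 111010 XOR 110101 = 001111
Remainder (last 5 bits) = 01111. This is the CRC / FCS.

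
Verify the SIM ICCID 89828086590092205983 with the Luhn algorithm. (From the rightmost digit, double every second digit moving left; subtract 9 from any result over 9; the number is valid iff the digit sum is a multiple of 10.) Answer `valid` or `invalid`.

valid

From the right, keep odd positions and double even positions (subtract 9 from any doubled value over 9):
  doubled (positions 2,4,...): 7 1 4 9 0 1 7 7 7 7 → sum 50
  kept (positions 1,3,...): 3 9 0 2 0 9 6 0 2 9 → sum 40
Total = 90.
90 mod 10 = 0, so the number is valid.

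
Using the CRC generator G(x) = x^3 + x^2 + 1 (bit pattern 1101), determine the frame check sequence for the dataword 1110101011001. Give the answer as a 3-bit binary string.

Append 3 zeros: 1110101011001000. Divide by 1101 (XOR where the leading bit is 1):
  pos 0: 1110 XOR 1101 = 0011
  pos 2: 1110 XOR 1101 = 0011
  pos 4: 1110 XOR 1101 = 0011
  pos 6: 1111 XOR 1101 = 0010
  pos 8: 1000 XOR 1101 = 0101
  pos 9: 1011 XOR 1101 = 0110
  pos 10: 1100 XOR 1101 = 0001
Remainder (last 3 bits) = 100. This is the CRC / FCS.

100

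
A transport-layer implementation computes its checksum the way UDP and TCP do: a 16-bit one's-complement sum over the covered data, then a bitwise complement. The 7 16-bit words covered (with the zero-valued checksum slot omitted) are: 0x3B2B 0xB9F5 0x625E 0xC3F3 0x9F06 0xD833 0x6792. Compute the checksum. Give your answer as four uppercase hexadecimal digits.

One's-complement addition (fold any carry out of bit 15 back into bit 0):
  0x3B2B + 0xB9F5 = 0x0F520
  0xF520 + 0x625E = 0x1577E → wrap carry → 0x577F
  0x577F + 0xC3F3 = 0x11B72 → wrap carry → 0x1B73
  0x1B73 + 0x9F06 = 0x0BA79
  0xBA79 + 0xD833 = 0x192AC → wrap carry → 0x92AD
  0x92AD + 0x6792 = 0x0FA3F
One's-complement sum = 0xFA3F.
Checksum = ~0xFA3F & 0xFFFF = 0x05C0.

05C0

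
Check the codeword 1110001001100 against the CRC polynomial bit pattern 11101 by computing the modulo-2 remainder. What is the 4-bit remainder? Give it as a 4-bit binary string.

0000

Modulo-2 division of 1110001001100 by 11101:
  pos 0: 11100 XOR 11101 = 00001
  pos 4: 10100 XOR 11101 = 01001
  pos 5: 10011 XOR 11101 = 01110
  pos 6: 11101 XOR 11101 = 00000
Remainder = 0000 (zero — the frame passes the CRC check).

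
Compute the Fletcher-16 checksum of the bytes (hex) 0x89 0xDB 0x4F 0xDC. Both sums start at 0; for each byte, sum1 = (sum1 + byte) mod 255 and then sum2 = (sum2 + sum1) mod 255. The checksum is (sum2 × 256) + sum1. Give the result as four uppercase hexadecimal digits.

Running sums (mod 255):
  after byte 0 (0x89): sum1=137, sum2=137
  after byte 1 (0xDB): sum1=101, sum2=238
  after byte 2 (0x4F): sum1=180, sum2=163
  after byte 3 (0xDC): sum1=145, sum2=53
Checksum = sum2·256 + sum1 = 53·256 + 145 = 13713 = 0x3591.

3591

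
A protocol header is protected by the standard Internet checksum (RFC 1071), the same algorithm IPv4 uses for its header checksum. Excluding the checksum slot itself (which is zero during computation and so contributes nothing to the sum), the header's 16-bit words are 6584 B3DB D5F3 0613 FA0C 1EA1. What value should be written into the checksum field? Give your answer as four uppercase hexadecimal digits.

One's-complement addition (fold any carry out of bit 15 back into bit 0):
  0x6584 + 0xB3DB = 0x1195F → wrap carry → 0x1960
  0x1960 + 0xD5F3 = 0x0EF53
  0xEF53 + 0x0613 = 0x0F566
  0xF566 + 0xFA0C = 0x1EF72 → wrap carry → 0xEF73
  0xEF73 + 0x1EA1 = 0x10E14 → wrap carry → 0x0E15
One's-complement sum = 0x0E15.
Checksum = ~0x0E15 & 0xFFFF = 0xF1EA.

F1EA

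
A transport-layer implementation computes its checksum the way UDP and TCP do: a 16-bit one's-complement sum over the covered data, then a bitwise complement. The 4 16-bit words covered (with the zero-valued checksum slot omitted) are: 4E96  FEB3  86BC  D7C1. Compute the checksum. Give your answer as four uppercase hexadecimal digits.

One's-complement addition (fold any carry out of bit 15 back into bit 0):
  0x4E96 + 0xFEB3 = 0x14D49 → wrap carry → 0x4D4A
  0x4D4A + 0x86BC = 0x0D406
  0xD406 + 0xD7C1 = 0x1ABC7 → wrap carry → 0xABC8
One's-complement sum = 0xABC8.
Checksum = ~0xABC8 & 0xFFFF = 0x5437.

5437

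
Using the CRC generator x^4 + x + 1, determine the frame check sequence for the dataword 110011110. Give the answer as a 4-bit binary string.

0101

Append 4 zeros: 1100111100000. Divide by 10011 (XOR where the leading bit is 1):
  pos 0: 11001 XOR 10011 = 01010
  pos 1: 10101 XOR 10011 = 00110
  pos 3: 11011 XOR 10011 = 01000
  pos 4: 10000 XOR 10011 = 00011
  pos 7: 11000 XOR 10011 = 01011
  pos 8: 10110 XOR 10011 = 00101
Remainder (last 4 bits) = 0101. This is the CRC / FCS.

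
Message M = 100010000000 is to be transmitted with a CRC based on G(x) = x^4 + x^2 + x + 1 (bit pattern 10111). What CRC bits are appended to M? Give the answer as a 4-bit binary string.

0101

Append 4 zeros: 1000100000000000. Divide by 10111 (XOR where the leading bit is 1):
  pos 0: 10001 XOR 10111 = 00110
  pos 2: 11000 XOR 10111 = 01111
  pos 3: 11110 XOR 10111 = 01001
  pos 4: 10010 XOR 10111 = 00101
  pos 6: 10100 XOR 10111 = 00011
  pos 9: 11000 XOR 10111 = 01111
  pos 10: 11110 XOR 10111 = 01001
  pos 11: 10010 XOR 10111 = 00101
Remainder (last 4 bits) = 0101. This is the CRC / FCS.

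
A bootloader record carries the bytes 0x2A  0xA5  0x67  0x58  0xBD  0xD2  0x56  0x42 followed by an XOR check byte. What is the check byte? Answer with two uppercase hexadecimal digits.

XOR the bytes together:
  start with 0x2A
  0x2A ⊕ 0xA5 = 0x8F
  0x8F ⊕ 0x67 = 0xE8
  0xE8 ⊕ 0x58 = 0xB0
  0xB0 ⊕ 0xBD = 0x0D
  0x0D ⊕ 0xD2 = 0xDF
  0xDF ⊕ 0x56 = 0x89
  0x89 ⊕ 0x42 = 0xCB

CB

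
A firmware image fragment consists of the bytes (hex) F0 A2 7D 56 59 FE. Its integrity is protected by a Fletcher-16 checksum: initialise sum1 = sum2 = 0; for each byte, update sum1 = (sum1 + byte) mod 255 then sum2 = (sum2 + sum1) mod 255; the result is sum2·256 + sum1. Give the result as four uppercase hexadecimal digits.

7DBF

Running sums (mod 255):
  after byte 0 (F0): sum1=240, sum2=240
  after byte 1 (A2): sum1=147, sum2=132
  after byte 2 (7D): sum1=17, sum2=149
  after byte 3 (56): sum1=103, sum2=252
  after byte 4 (59): sum1=192, sum2=189
  after byte 5 (FE): sum1=191, sum2=125
Checksum = sum2·256 + sum1 = 125·256 + 191 = 32191 = 0x7DBF.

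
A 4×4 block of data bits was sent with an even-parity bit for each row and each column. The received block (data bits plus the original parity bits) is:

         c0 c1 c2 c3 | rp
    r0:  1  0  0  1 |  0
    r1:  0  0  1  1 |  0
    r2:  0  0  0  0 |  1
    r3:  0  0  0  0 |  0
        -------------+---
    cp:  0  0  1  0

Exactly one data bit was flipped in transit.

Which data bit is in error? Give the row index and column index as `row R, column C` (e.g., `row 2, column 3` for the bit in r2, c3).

Recompute each row's even parity and compare to rp:
  r0: data parity 0, sent rp 0 → ok
  r1: data parity 0, sent rp 0 → ok
  r2: data parity 0, sent rp 1 → mismatch
  r3: data parity 0, sent rp 0 → ok
Recompute each column's even parity and compare to cp:
  c0: data parity 1, sent cp 0 → mismatch
  c1: data parity 0, sent cp 0 → ok
  c2: data parity 1, sent cp 1 → ok
  c3: data parity 0, sent cp 0 → ok
Exactly one row (r2) and one column (c0) fail → the flipped bit is at their intersection.

row 2, column 0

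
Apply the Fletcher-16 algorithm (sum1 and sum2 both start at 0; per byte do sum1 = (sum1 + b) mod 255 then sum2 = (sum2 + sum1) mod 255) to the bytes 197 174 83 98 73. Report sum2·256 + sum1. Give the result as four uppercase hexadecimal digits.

Running sums (mod 255):
  after byte 0 (197): sum1=197, sum2=197
  after byte 1 (174): sum1=116, sum2=58
  after byte 2 (83): sum1=199, sum2=2
  after byte 3 (98): sum1=42, sum2=44
  after byte 4 (73): sum1=115, sum2=159
Checksum = sum2·256 + sum1 = 159·256 + 115 = 40819 = 0x9F73.

9F73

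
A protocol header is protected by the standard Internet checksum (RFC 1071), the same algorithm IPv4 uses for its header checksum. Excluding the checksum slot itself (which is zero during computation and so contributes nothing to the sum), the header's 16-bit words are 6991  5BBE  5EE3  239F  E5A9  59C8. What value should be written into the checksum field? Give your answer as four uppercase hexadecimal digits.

One's-complement addition (fold any carry out of bit 15 back into bit 0):
  0x6991 + 0x5BBE = 0x0C54F
  0xC54F + 0x5EE3 = 0x12432 → wrap carry → 0x2433
  0x2433 + 0x239F = 0x047D2
  0x47D2 + 0xE5A9 = 0x12D7B → wrap carry → 0x2D7C
  0x2D7C + 0x59C8 = 0x08744
One's-complement sum = 0x8744.
Checksum = ~0x8744 & 0xFFFF = 0x78BB.

78BB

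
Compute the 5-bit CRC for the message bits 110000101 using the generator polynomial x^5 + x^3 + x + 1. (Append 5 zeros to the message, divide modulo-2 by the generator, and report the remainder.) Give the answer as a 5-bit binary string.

Append 5 zeros: 11000010100000. Divide by 101011 (XOR where the leading bit is 1):
  pos 0: 110000 XOR 101011 = 011011
  pos 1: 110111 XOR 101011 = 011100
  pos 2: 111000 XOR 101011 = 010011
  pos 3: 100111 XOR 101011 = 001100
  pos 5: 110000 XOR 101011 = 011011
  pos 6: 110110 XOR 101011 = 011101
  pos 7: 111010 XOR 101011 = 010001
  pos 8: 100010 XOR 101011 = 001001
Remainder (last 5 bits) = 01001. This is the CRC / FCS.

01001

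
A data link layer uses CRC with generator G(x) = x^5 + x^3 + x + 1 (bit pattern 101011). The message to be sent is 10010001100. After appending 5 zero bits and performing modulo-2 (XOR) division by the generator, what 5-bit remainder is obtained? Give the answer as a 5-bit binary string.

10010

Append 5 zeros: 1001000110000000. Divide by 101011 (XOR where the leading bit is 1):
  pos 0: 100100 XOR 101011 = 001111
  pos 2: 111101 XOR 101011 = 010110
  pos 3: 101101 XOR 101011 = 000110
  pos 6: 110000 XOR 101011 = 011011
  pos 7: 110110 XOR 101011 = 011101
  pos 8: 111010 XOR 101011 = 010001
  pos 9: 100010 XOR 101011 = 001001
Remainder (last 5 bits) = 10010. This is the CRC / FCS.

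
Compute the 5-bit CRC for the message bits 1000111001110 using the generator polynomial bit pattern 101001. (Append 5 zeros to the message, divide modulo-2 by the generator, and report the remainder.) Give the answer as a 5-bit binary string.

Append 5 zeros: 100011100111000000. Divide by 101001 (XOR where the leading bit is 1):
  pos 0: 100011 XOR 101001 = 001010
  pos 2: 101010 XOR 101001 = 000011
  pos 6: 110111 XOR 101001 = 011110
  pos 7: 111100 XOR 101001 = 010101
  pos 8: 101010 XOR 101001 = 000011
  pos 12: 110000 XOR 101001 = 011001
Remainder (last 5 bits) = 11001. This is the CRC / FCS.

11001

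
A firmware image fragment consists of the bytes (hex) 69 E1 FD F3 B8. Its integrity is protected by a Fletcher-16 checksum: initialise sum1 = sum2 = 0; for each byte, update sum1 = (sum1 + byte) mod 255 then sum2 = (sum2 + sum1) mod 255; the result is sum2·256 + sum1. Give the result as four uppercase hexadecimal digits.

Running sums (mod 255):
  after byte 0 (69): sum1=105, sum2=105
  after byte 1 (E1): sum1=75, sum2=180
  after byte 2 (FD): sum1=73, sum2=253
  after byte 3 (F3): sum1=61, sum2=59
  after byte 4 (B8): sum1=245, sum2=49
Checksum = sum2·256 + sum1 = 49·256 + 245 = 12789 = 0x31F5.

31F5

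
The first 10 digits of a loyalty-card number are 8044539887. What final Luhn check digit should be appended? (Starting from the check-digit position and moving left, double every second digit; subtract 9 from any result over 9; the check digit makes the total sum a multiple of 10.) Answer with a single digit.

Partial digits right→left: 7 8 8 9 3 5 4 4 0 8
Double every second digit counting from the check-digit position (so the 1st, 3rd, 5th, ... of the partial from the right).
  doubled (with −9 where >9): 5 7 6 8 0 → sum 26
  kept as-is: 8 9 5 4 8 → sum 34
Total = 26 + 34 = 60.
Check digit = (10 − (60 mod 10)) mod 10 = 0.

0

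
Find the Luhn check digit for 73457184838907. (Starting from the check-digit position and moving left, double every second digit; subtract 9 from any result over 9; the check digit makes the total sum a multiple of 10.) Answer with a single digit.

1

Partial digits right→left: 7 0 9 8 3 8 4 8 1 7 5 4 3 7
Double every second digit counting from the check-digit position (so the 1st, 3rd, 5th, ... of the partial from the right).
  doubled (with −9 where >9): 5 9 6 8 2 1 6 → sum 37
  kept as-is: 0 8 8 8 7 4 7 → sum 42
Total = 37 + 42 = 79.
Check digit = (10 − (79 mod 10)) mod 10 = 1.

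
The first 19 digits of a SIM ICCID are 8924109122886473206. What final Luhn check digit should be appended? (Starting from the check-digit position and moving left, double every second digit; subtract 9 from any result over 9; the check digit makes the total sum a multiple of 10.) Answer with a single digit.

Partial digits right→left: 6 0 2 3 7 4 6 8 8 2 2 1 9 0 1 4 2 9 8
Double every second digit counting from the check-digit position (so the 1st, 3rd, 5th, ... of the partial from the right).
  doubled (with −9 where >9): 3 4 5 3 7 4 9 2 4 7 → sum 48
  kept as-is: 0 3 4 8 2 1 0 4 9 → sum 31
Total = 48 + 31 = 79.
Check digit = (10 − (79 mod 10)) mod 10 = 1.

1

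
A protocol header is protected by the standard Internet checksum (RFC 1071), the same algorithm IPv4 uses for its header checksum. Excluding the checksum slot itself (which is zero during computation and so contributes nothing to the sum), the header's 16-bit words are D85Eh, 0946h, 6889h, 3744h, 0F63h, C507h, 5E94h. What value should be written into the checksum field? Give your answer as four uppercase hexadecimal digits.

One's-complement addition (fold any carry out of bit 15 back into bit 0):
  0xD85E + 0x0946 = 0x0E1A4
  0xE1A4 + 0x6889 = 0x14A2D → wrap carry → 0x4A2E
  0x4A2E + 0x3744 = 0x08172
  0x8172 + 0x0F63 = 0x090D5
  0x90D5 + 0xC507 = 0x155DC → wrap carry → 0x55DD
  0x55DD + 0x5E94 = 0x0B471
One's-complement sum = 0xB471.
Checksum = ~0xB471 & 0xFFFF = 0x4B8E.

4B8E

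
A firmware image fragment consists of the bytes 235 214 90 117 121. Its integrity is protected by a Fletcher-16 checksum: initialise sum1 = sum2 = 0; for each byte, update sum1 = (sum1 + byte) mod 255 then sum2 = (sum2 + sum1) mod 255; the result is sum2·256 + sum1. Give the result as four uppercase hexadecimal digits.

6A0C

Running sums (mod 255):
  after byte 0 (235): sum1=235, sum2=235
  after byte 1 (214): sum1=194, sum2=174
  after byte 2 (90): sum1=29, sum2=203
  after byte 3 (117): sum1=146, sum2=94
  after byte 4 (121): sum1=12, sum2=106
Checksum = sum2·256 + sum1 = 106·256 + 12 = 27148 = 0x6A0C.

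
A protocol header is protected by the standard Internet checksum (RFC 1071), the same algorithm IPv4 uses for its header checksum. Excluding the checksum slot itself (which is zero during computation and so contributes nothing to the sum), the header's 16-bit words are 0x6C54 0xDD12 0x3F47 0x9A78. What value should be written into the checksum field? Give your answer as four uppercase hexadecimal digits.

One's-complement addition (fold any carry out of bit 15 back into bit 0):
  0x6C54 + 0xDD12 = 0x14966 → wrap carry → 0x4967
  0x4967 + 0x3F47 = 0x088AE
  0x88AE + 0x9A78 = 0x12326 → wrap carry → 0x2327
One's-complement sum = 0x2327.
Checksum = ~0x2327 & 0xFFFF = 0xDCD8.

DCD8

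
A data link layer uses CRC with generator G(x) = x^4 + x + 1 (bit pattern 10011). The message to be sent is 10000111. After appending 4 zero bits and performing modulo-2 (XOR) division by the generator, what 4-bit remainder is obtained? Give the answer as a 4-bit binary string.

Append 4 zeros: 100001110000. Divide by 10011 (XOR where the leading bit is 1):
  pos 0: 10000 XOR 10011 = 00011
  pos 3: 11111 XOR 10011 = 01100
  pos 4: 11000 XOR 10011 = 01011
  pos 5: 10110 XOR 10011 = 00101
  pos 7: 10100 XOR 10011 = 00111
Remainder (last 4 bits) = 0111. This is the CRC / FCS.

0111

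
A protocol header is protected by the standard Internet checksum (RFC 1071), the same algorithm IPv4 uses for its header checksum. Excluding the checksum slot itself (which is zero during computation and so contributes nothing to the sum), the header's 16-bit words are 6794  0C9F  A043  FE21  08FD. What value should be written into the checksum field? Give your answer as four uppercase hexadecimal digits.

E469

One's-complement addition (fold any carry out of bit 15 back into bit 0):
  0x6794 + 0x0C9F = 0x07433
  0x7433 + 0xA043 = 0x11476 → wrap carry → 0x1477
  0x1477 + 0xFE21 = 0x11298 → wrap carry → 0x1299
  0x1299 + 0x08FD = 0x01B96
One's-complement sum = 0x1B96.
Checksum = ~0x1B96 & 0xFFFF = 0xE469.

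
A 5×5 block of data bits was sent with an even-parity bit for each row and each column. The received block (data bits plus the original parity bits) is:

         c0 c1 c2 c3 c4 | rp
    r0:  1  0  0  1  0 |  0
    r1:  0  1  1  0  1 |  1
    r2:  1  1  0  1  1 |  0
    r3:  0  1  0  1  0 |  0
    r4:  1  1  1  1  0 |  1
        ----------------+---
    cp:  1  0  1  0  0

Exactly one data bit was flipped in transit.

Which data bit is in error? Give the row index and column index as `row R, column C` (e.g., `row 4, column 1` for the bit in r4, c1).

Recompute each row's even parity and compare to rp:
  r0: data parity 0, sent rp 0 → ok
  r1: data parity 1, sent rp 1 → ok
  r2: data parity 0, sent rp 0 → ok
  r3: data parity 0, sent rp 0 → ok
  r4: data parity 0, sent rp 1 → mismatch
Recompute each column's even parity and compare to cp:
  c0: data parity 1, sent cp 1 → ok
  c1: data parity 0, sent cp 0 → ok
  c2: data parity 0, sent cp 1 → mismatch
  c3: data parity 0, sent cp 0 → ok
  c4: data parity 0, sent cp 0 → ok
Exactly one row (r4) and one column (c2) fail → the flipped bit is at their intersection.

row 4, column 2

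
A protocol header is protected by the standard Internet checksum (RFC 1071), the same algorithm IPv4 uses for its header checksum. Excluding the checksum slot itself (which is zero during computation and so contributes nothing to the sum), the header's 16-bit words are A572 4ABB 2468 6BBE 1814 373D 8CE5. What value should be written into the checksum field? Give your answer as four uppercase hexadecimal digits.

One's-complement addition (fold any carry out of bit 15 back into bit 0):
  0xA572 + 0x4ABB = 0x0F02D
  0xF02D + 0x2468 = 0x11495 → wrap carry → 0x1496
  0x1496 + 0x6BBE = 0x08054
  0x8054 + 0x1814 = 0x09868
  0x9868 + 0x373D = 0x0CFA5
  0xCFA5 + 0x8CE5 = 0x15C8A → wrap carry → 0x5C8B
One's-complement sum = 0x5C8B.
Checksum = ~0x5C8B & 0xFFFF = 0xA374.

A374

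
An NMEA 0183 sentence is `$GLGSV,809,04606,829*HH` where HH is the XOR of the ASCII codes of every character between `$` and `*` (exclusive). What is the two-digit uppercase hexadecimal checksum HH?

53

XOR the ASCII codes of the payload characters:
  'G' = 0x47 → acc = 0x47
  'L' = 0x4C → acc = 0x0B
  'G' = 0x47 → acc = 0x4C
  'S' = 0x53 → acc = 0x1F
  'V' = 0x56 → acc = 0x49
  ',' = 0x2C → acc = 0x65
  '8' = 0x38 → acc = 0x5D
  '0' = 0x30 → acc = 0x6D
  '9' = 0x39 → acc = 0x54
  ',' = 0x2C → acc = 0x78
  '0' = 0x30 → acc = 0x48
  '4' = 0x34 → acc = 0x7C
  '6' = 0x36 → acc = 0x4A
  '0' = 0x30 → acc = 0x7A
  '6' = 0x36 → acc = 0x4C
  ',' = 0x2C → acc = 0x60
  '8' = 0x38 → acc = 0x58
  '2' = 0x32 → acc = 0x6A
  '9' = 0x39 → acc = 0x53
Checksum = 0x53.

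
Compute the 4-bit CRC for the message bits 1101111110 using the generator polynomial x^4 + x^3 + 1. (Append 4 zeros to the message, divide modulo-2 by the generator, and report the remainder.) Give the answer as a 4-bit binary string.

0111

Append 4 zeros: 11011111100000. Divide by 11001 (XOR where the leading bit is 1):
  pos 0: 11011 XOR 11001 = 00010
  pos 3: 10111 XOR 11001 = 01110
  pos 4: 11101 XOR 11001 = 00100
  pos 6: 10000 XOR 11001 = 01001
  pos 7: 10010 XOR 11001 = 01011
  pos 8: 10110 XOR 11001 = 01111
  pos 9: 11110 XOR 11001 = 00111
Remainder (last 4 bits) = 0111. This is the CRC / FCS.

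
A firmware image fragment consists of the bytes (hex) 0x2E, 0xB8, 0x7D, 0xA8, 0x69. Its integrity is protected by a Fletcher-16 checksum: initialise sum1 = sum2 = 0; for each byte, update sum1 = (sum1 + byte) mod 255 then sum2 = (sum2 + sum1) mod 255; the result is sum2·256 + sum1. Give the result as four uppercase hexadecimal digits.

FC76

Running sums (mod 255):
  after byte 0 (0x2E): sum1=46, sum2=46
  after byte 1 (0xB8): sum1=230, sum2=21
  after byte 2 (0x7D): sum1=100, sum2=121
  after byte 3 (0xA8): sum1=13, sum2=134
  after byte 4 (0x69): sum1=118, sum2=252
Checksum = sum2·256 + sum1 = 252·256 + 118 = 64630 = 0xFC76.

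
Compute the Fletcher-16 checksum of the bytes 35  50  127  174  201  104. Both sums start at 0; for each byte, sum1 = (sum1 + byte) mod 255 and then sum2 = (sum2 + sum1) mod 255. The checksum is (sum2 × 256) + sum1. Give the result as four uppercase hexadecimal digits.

Running sums (mod 255):
  after byte 0 (35): sum1=35, sum2=35
  after byte 1 (50): sum1=85, sum2=120
  after byte 2 (127): sum1=212, sum2=77
  after byte 3 (174): sum1=131, sum2=208
  after byte 4 (201): sum1=77, sum2=30
  after byte 5 (104): sum1=181, sum2=211
Checksum = sum2·256 + sum1 = 211·256 + 181 = 54197 = 0xD3B5.

D3B5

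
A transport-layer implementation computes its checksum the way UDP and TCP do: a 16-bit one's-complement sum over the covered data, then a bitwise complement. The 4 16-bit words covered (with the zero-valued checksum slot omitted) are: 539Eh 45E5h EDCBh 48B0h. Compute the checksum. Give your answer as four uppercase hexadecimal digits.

3000

One's-complement addition (fold any carry out of bit 15 back into bit 0):
  0x539E + 0x45E5 = 0x09983
  0x9983 + 0xEDCB = 0x1874E → wrap carry → 0x874F
  0x874F + 0x48B0 = 0x0CFFF
One's-complement sum = 0xCFFF.
Checksum = ~0xCFFF & 0xFFFF = 0x3000.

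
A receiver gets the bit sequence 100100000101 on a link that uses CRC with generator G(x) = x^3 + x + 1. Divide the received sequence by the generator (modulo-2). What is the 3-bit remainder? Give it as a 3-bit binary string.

001

Modulo-2 division of 100100000101 by 1011:
  pos 0: 1001 XOR 1011 = 0010
  pos 2: 1000 XOR 1011 = 0011
  pos 4: 1100 XOR 1011 = 0111
  pos 5: 1110 XOR 1011 = 0101
  pos 6: 1011 XOR 1011 = 0000
Remainder = 001 (nonzero — an error is detected).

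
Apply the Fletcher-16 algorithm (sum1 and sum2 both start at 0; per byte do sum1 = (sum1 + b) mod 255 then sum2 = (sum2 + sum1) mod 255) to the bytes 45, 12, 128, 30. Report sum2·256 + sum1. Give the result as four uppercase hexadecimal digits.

F7D7

Running sums (mod 255):
  after byte 0 (45): sum1=45, sum2=45
  after byte 1 (12): sum1=57, sum2=102
  after byte 2 (128): sum1=185, sum2=32
  after byte 3 (30): sum1=215, sum2=247
Checksum = sum2·256 + sum1 = 247·256 + 215 = 63447 = 0xF7D7.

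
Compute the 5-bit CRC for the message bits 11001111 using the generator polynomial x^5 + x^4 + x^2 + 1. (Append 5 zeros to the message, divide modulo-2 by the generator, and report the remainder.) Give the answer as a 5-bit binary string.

Append 5 zeros: 1100111100000. Divide by 110101 (XOR where the leading bit is 1):
  pos 0: 110011 XOR 110101 = 000110
  pos 3: 110110 XOR 110101 = 000011
  pos 7: 110000 XOR 110101 = 000101
Remainder (last 5 bits) = 00101. This is the CRC / FCS.

00101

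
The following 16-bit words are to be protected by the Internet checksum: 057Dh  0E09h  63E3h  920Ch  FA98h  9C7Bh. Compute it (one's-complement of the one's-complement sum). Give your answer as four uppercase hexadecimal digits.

One's-complement addition (fold any carry out of bit 15 back into bit 0):
  0x057D + 0x0E09 = 0x01386
  0x1386 + 0x63E3 = 0x07769
  0x7769 + 0x920C = 0x10975 → wrap carry → 0x0976
  0x0976 + 0xFA98 = 0x1040E → wrap carry → 0x040F
  0x040F + 0x9C7B = 0x0A08A
One's-complement sum = 0xA08A.
Checksum = ~0xA08A & 0xFFFF = 0x5F75.

5F75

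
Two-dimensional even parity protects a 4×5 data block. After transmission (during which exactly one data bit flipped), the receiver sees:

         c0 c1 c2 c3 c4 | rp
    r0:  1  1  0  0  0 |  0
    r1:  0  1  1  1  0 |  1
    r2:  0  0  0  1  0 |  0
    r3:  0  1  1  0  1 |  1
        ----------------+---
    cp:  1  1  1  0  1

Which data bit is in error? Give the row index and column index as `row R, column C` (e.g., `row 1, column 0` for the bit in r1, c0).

row 2, column 2

Recompute each row's even parity and compare to rp:
  r0: data parity 0, sent rp 0 → ok
  r1: data parity 1, sent rp 1 → ok
  r2: data parity 1, sent rp 0 → mismatch
  r3: data parity 1, sent rp 1 → ok
Recompute each column's even parity and compare to cp:
  c0: data parity 1, sent cp 1 → ok
  c1: data parity 1, sent cp 1 → ok
  c2: data parity 0, sent cp 1 → mismatch
  c3: data parity 0, sent cp 0 → ok
  c4: data parity 1, sent cp 1 → ok
Exactly one row (r2) and one column (c2) fail → the flipped bit is at their intersection.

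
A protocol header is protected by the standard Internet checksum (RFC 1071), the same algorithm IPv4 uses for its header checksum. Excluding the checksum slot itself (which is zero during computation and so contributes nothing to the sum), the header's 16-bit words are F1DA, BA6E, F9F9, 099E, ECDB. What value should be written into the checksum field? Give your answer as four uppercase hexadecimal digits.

One's-complement addition (fold any carry out of bit 15 back into bit 0):
  0xF1DA + 0xBA6E = 0x1AC48 → wrap carry → 0xAC49
  0xAC49 + 0xF9F9 = 0x1A642 → wrap carry → 0xA643
  0xA643 + 0x099E = 0x0AFE1
  0xAFE1 + 0xECDB = 0x19CBC → wrap carry → 0x9CBD
One's-complement sum = 0x9CBD.
Checksum = ~0x9CBD & 0xFFFF = 0x6342.

6342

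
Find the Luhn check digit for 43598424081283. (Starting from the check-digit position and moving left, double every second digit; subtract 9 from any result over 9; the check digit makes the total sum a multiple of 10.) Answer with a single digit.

Partial digits right→left: 3 8 2 1 8 0 4 2 4 8 9 5 3 4
Double every second digit counting from the check-digit position (so the 1st, 3rd, 5th, ... of the partial from the right).
  doubled (with −9 where >9): 6 4 7 8 8 9 6 → sum 48
  kept as-is: 8 1 0 2 8 5 4 → sum 28
Total = 48 + 28 = 76.
Check digit = (10 − (76 mod 10)) mod 10 = 4.

4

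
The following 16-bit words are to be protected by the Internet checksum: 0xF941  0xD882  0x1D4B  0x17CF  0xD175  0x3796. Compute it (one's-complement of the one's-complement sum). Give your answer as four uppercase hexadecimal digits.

One's-complement addition (fold any carry out of bit 15 back into bit 0):
  0xF941 + 0xD882 = 0x1D1C3 → wrap carry → 0xD1C4
  0xD1C4 + 0x1D4B = 0x0EF0F
  0xEF0F + 0x17CF = 0x106DE → wrap carry → 0x06DF
  0x06DF + 0xD175 = 0x0D854
  0xD854 + 0x3796 = 0x10FEA → wrap carry → 0x0FEB
One's-complement sum = 0x0FEB.
Checksum = ~0x0FEB & 0xFFFF = 0xF014.

F014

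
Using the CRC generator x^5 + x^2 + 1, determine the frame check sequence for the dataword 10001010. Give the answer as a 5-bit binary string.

Append 5 zeros: 1000101000000. Divide by 100101 (XOR where the leading bit is 1):
  pos 0: 100010 XOR 100101 = 000111
  pos 3: 111100 XOR 100101 = 011001
  pos 4: 110010 XOR 100101 = 010111
  pos 5: 101110 XOR 100101 = 001011
  pos 7: 101100 XOR 100101 = 001001
Remainder (last 5 bits) = 01001. This is the CRC / FCS.

01001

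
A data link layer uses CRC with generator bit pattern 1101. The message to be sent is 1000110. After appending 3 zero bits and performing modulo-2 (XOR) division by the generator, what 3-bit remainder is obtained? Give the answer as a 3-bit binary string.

Append 3 zeros: 1000110000. Divide by 1101 (XOR where the leading bit is 1):
  pos 0: 1000 XOR 1101 = 0101
  pos 1: 1011 XOR 1101 = 0110
  pos 2: 1101 XOR 1101 = 0000
Remainder (last 3 bits) = 000. This is the CRC / FCS.

000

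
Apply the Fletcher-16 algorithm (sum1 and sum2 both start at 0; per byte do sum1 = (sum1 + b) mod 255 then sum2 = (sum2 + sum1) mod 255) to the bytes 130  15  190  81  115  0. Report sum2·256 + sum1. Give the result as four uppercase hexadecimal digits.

Running sums (mod 255):
  after byte 0 (130): sum1=130, sum2=130
  after byte 1 (15): sum1=145, sum2=20
  after byte 2 (190): sum1=80, sum2=100
  after byte 3 (81): sum1=161, sum2=6
  after byte 4 (115): sum1=21, sum2=27
  after byte 5 (0): sum1=21, sum2=48
Checksum = sum2·256 + sum1 = 48·256 + 21 = 12309 = 0x3015.

3015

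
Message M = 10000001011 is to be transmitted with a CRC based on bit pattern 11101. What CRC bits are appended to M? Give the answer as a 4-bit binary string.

1010

Append 4 zeros: 100000010110000. Divide by 11101 (XOR where the leading bit is 1):
  pos 0: 10000 XOR 11101 = 01101
  pos 1: 11010 XOR 11101 = 00111
  pos 3: 11101 XOR 11101 = 00000
  pos 9: 11000 XOR 11101 = 00101
Remainder (last 4 bits) = 1010. This is the CRC / FCS.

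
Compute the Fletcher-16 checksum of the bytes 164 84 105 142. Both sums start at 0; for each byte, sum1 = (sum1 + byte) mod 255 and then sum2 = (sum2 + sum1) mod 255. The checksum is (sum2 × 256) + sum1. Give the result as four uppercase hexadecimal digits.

F0F0

Running sums (mod 255):
  after byte 0 (164): sum1=164, sum2=164
  after byte 1 (84): sum1=248, sum2=157
  after byte 2 (105): sum1=98, sum2=0
  after byte 3 (142): sum1=240, sum2=240
Checksum = sum2·256 + sum1 = 240·256 + 240 = 61680 = 0xF0F0.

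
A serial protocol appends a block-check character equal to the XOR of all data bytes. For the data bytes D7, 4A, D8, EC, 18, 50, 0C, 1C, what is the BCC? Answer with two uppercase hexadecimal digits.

XOR the bytes together:
  start with 0xD7
  0xD7 ⊕ 0x4A = 0x9D
  0x9D ⊕ 0xD8 = 0x45
  0x45 ⊕ 0xEC = 0xA9
  0xA9 ⊕ 0x18 = 0xB1
  0xB1 ⊕ 0x50 = 0xE1
  0xE1 ⊕ 0x0C = 0xED
  0xED ⊕ 0x1C = 0xF1

F1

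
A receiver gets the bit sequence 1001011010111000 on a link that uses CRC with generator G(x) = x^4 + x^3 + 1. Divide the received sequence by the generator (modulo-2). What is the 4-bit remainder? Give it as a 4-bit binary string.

Modulo-2 division of 1001011010111000 by 11001:
  pos 0: 10010 XOR 11001 = 01011
  pos 1: 10111 XOR 11001 = 01110
  pos 2: 11101 XOR 11001 = 00100
  pos 4: 10001 XOR 11001 = 01000
  pos 5: 10000 XOR 11001 = 01001
  pos 6: 10011 XOR 11001 = 01010
  pos 7: 10101 XOR 11001 = 01100
  pos 8: 11001 XOR 11001 = 00000
Remainder = 0000 (zero — the frame passes the CRC check).

0000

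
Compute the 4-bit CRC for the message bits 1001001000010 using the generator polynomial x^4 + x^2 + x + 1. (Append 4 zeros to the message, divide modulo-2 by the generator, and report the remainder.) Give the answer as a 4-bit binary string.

Append 4 zeros: 10010010000100000. Divide by 10111 (XOR where the leading bit is 1):
  pos 0: 10010 XOR 10111 = 00101
  pos 2: 10101 XOR 10111 = 00010
  pos 5: 10000 XOR 10111 = 00111
  pos 7: 11101 XOR 10111 = 01010
  pos 8: 10100 XOR 10111 = 00011
  pos 11: 11000 XOR 10111 = 01111
  pos 12: 11110 XOR 10111 = 01001
Remainder (last 4 bits) = 1001. This is the CRC / FCS.

1001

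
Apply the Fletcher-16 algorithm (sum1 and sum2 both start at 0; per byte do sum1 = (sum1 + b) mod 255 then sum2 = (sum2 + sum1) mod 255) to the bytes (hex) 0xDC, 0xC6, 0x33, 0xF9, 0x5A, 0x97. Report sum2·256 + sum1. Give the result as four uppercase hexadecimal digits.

16C2

Running sums (mod 255):
  after byte 0 (0xDC): sum1=220, sum2=220
  after byte 1 (0xC6): sum1=163, sum2=128
  after byte 2 (0x33): sum1=214, sum2=87
  after byte 3 (0xF9): sum1=208, sum2=40
  after byte 4 (0x5A): sum1=43, sum2=83
  after byte 5 (0x97): sum1=194, sum2=22
Checksum = sum2·256 + sum1 = 22·256 + 194 = 5826 = 0x16C2.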